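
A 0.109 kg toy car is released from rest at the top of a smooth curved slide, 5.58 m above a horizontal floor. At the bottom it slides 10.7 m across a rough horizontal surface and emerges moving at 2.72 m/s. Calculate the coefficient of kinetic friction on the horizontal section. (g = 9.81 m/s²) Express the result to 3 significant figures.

Applying the work–energy principle:
mgh = ½mv² + μ_k m g d
mgh = 5.9666 J; ½mv² = 0.40321 J
W_f = 5.9666 − 0.40321 = 5.563 J
μ_k = W_f/(mg·d) = 5.563/(1.069 × 10.7) = 0.4863

μ_k = 0.486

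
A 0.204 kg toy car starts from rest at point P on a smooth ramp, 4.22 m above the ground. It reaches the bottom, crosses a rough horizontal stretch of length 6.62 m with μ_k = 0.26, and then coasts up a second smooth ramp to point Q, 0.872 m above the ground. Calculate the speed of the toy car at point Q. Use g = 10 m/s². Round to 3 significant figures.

Energy at P: mgh₁ = (0.204)(10)(4.22) = 8.6088 J
Friction loss: W_f = μ_k mg d = 3.511 J
At Q: ½mv² + mgh₂ = mgh₁ − W_f
½mv² = 8.6088 − 3.511 − 1.7789 = 3.3187 J
v = √(2 × 3.3187/0.204) = 5.704 m/s

v = 5.70 m/s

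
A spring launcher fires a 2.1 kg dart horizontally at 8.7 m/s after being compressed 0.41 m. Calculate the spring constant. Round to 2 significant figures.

Energy stored in the spring equals the launch KE: ½kx² = ½mv²
k = mv²/x² = (2.1)(8.7)²/(0.41)² = 945.6 N/m

k = 950 N/m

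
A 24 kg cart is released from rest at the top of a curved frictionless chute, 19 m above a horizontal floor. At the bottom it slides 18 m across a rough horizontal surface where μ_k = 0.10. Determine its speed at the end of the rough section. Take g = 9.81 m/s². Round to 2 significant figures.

v = 18 m/s

Energy at the top = energy at the end + work done against friction:
mgh = ½mv² + μ_k m g d
W_f = μ_k mg d = (0.10)(24)(9.81)(18) = 423.8 J
½mv² = mgh − W_f = 4473.4 − 423.8 = 4049.6 J
v = √(2 × 4049.6/24) = 18.37 m/s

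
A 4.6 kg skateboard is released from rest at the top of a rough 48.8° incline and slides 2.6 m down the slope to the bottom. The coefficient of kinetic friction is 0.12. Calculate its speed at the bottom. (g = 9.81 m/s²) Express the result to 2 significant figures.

Energy: mgh = ½mv² + W_f, with h = L sinθ and W_f = μ_k (mg cosθ) L
mgh = mgL sinθ = (4.6)(9.81)(2.6)sin48.8° = 88.279 J
W_f = μ_k mg cosθ · L = (0.12)(4.6)(9.81)cos48.8°·2.6 = 9.274 J
½mv² = 88.279 − 9.274 = 79.005 J
v = √(2 × 79.005/4.6) = 5.861 m/s

v = 5.9 m/s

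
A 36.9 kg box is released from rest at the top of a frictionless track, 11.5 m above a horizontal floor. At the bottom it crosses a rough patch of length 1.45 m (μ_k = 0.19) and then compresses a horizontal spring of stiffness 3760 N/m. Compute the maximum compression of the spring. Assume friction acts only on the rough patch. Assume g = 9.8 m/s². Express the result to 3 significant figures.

Initial energy: E₁ = mgh = (36.9)(9.8)(11.5) = 4158.6 J
Friction removes W_f = μ_k mg d = (0.19)(36.9)(9.8)(1.45) = 99.63 J
Energy reaching the spring: E = 4158.6 − 99.63 = 4059.0 J
At max compression ½kx² = E ⇒ x = √(2E/k) = √(2 × 4059.0/3760) = 1.469 m

x = 1.47 m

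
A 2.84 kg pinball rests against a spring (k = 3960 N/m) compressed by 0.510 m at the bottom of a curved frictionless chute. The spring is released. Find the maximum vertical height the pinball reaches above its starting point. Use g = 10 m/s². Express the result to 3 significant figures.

Energy conservation from release to the highest point: ½kx² = mgh
h = kx²/(2mg) = (3960)(0.510)²/(2 × 2.84 × 10) = 18.13 m

h = 18.1 m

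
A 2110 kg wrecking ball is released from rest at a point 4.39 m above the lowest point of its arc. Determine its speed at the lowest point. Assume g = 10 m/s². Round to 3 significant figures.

v = 9.37 m/s

Equating total energy at the two states: mgh = ½mv²
v = √(2gh) = √(2 × 10 × 4.39) = √87.800 = 9.370 m/s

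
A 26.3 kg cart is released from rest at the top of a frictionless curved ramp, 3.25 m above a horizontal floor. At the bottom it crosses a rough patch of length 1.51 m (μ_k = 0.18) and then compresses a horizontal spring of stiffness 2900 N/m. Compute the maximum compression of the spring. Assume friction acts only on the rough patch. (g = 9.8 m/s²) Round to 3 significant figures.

Initial energy: E₁ = mgh = (26.3)(9.8)(3.25) = 837.65 J
Friction removes W_f = μ_k mg d = (0.18)(26.3)(9.8)(1.51) = 70.05 J
Energy reaching the spring: E = 837.65 − 70.05 = 767.60 J
At max compression ½kx² = E ⇒ x = √(2E/k) = √(2 × 767.60/2900) = 0.7276 m

x = 0.728 m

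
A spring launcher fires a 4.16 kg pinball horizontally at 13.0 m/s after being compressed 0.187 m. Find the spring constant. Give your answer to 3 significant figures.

Energy stored in the spring equals the launch KE: ½kx² = ½mv²
k = mv²/x² = (4.16)(13.0)²/(0.187)² = 20105 N/m

k = 20100 N/m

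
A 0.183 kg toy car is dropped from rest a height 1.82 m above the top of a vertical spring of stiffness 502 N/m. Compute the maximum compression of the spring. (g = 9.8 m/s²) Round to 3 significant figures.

Take the reference level at the top of the uncompressed spring. At max compression the car has fallen H + x and is momentarily at rest:
mg(H + x) = ½kx²
½(502)x² − (0.183)(9.8)x − (0.183)(9.8)(1.82) = 0
251.0x² − 1.793x − 3.264 = 0
x = [1.793 + √(3.216 + 3277.0)]/(2 × 251.0) = 0.1177 m

x = 0.118 m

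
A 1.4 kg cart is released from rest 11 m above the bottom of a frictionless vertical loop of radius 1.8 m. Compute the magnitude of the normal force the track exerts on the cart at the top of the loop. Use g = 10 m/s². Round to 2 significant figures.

N = 100 N

Energy from release to top (height 2r): mgh = ½mv_top² + mg(2r)
v_top² = 2g(h − 2r) = 2(10)(11 − 3.600) = 148.00 m²/s²
At the top, both N and weight point toward the centre: N + mg = mv_top²/r
N = m(v_top²/r − g) = 1.4(148.00/1.8 − 10) = 101.1 N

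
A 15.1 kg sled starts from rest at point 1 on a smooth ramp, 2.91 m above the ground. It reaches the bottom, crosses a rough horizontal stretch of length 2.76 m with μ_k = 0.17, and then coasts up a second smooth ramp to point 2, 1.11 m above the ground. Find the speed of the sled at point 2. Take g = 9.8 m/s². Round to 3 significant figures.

v = 5.11 m/s

Energy at 1: mgh₁ = (15.1)(9.8)(2.91) = 430.62 J
Friction loss: W_f = μ_k mg d = 69.43 J
At 2: ½mv² + mgh₂ = mgh₁ − W_f
½mv² = 430.62 − 69.43 − 164.26 = 196.93 J
v = √(2 × 196.93/15.1) = 5.107 m/s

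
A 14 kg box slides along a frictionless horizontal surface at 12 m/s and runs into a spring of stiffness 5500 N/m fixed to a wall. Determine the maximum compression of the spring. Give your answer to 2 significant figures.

x = 0.61 m

Conservation of energy between contact and max compression: ½mv² = ½kx²
x = v√(m/k) = 12 × √(14/5500) = 0.6054 m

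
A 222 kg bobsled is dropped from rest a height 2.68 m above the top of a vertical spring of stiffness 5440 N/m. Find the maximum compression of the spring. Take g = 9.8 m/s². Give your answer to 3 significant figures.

x = 1.92 m

Measuring PE from the top of the relaxed spring, at max compression the bobsled has dropped H + x with zero KE, so:
mg(H + x) = ½kx²
½(5440)x² − (222)(9.8)x − (222)(9.8)(2.68) = 0
2720x² − 2176x − 5831 = 0
x = [2176 + √(4.733e+06 + 6.3437e+07)]/(2 × 2720) = 1.918 m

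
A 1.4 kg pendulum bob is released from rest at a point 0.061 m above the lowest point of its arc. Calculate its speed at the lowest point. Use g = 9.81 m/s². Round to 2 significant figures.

v = 1.1 m/s

Energy conservation between the two points: mgh = ½mv²
v = √(2gh) = √(2 × 9.81 × 0.061) = √1.1968 = 1.094 m/s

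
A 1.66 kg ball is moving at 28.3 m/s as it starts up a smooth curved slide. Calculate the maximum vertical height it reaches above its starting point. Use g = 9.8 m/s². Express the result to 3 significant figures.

Setting KE at the bottom equal to PE gained: ½mv² = mgh
h = v²/(2g) = 28.3²/(2 × 9.8) = 40.86 m

h = 40.9 m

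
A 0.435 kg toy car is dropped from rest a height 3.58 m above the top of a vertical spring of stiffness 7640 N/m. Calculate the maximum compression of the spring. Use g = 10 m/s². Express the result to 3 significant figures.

x = 0.0644 m

Measuring PE from the top of the relaxed spring, at max compression the car has dropped H + x with zero KE, so:
mg(H + x) = ½kx²
½(7640)x² − (0.435)(10)x − (0.435)(10)(3.58) = 0
3820x² − 4.350x − 15.57 = 0
x = [4.350 + √(18.92 + 237955)]/(2 × 3820) = 0.06442 m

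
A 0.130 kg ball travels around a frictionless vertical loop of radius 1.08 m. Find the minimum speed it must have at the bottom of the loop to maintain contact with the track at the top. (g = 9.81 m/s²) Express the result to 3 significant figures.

v = 7.28 m/s

At the top: mg = mv_top²/r ⇒ v_top² = gr = 10.59 m²/s²
Energy from bottom to top (height 2r): ½mv_bot² = ½mv_top² + mg(2r)
v_bot² = gr + 4gr = 5gr = 52.97
v_bot = √(5gr) = 7.278 m/s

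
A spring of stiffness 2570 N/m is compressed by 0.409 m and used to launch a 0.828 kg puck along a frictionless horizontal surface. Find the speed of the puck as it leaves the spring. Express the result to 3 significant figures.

Conservation of energy: ½kx² = ½mv²
v = x√(k/m) = 0.409 × √(2570/0.828) = 22.79 m/s

v = 22.8 m/s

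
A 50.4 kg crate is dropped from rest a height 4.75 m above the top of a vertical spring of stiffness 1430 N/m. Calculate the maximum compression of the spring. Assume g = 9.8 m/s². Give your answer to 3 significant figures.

x = 2.19 m

Let x be the compression. The total drop is H + x, and the crate is instantaneously at rest at max compression, so energy conservation gives:
mg(H + x) = ½kx²
½(1430)x² − (50.4)(9.8)x − (50.4)(9.8)(4.75) = 0
715.0x² − 493.9x − 2346 = 0
x = [493.9 + √(243957 + 6.7099e+06)]/(2 × 715.0) = 2.189 m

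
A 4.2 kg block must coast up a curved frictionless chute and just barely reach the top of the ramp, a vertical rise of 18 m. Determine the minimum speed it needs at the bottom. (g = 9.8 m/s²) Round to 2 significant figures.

At the top it is momentarily at rest, so all KE converts to PE: ½mv² = mgh
v = √(2gh) = √(2 × 9.8 × 18) = 18.78 m/s

v = 19 m/s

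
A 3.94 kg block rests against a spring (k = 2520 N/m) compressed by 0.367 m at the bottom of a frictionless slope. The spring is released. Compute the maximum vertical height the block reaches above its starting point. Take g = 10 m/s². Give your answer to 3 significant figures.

h = 4.31 m

Energy conservation from release to the highest point: ½kx² = mgh
h = kx²/(2mg) = (2520)(0.367)²/(2 × 3.94 × 10) = 4.307 m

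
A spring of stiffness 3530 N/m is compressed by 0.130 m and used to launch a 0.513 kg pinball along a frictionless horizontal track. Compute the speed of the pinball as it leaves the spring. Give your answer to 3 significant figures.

The pinball leaves the spring when the spring is at natural length, so ½kx² = ½mv²
v = x√(k/m) = 0.130 × √(3530/0.513) = 10.78 m/s

v = 10.8 m/s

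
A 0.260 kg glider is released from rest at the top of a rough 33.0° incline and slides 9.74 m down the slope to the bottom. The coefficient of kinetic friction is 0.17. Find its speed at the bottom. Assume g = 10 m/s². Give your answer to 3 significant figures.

v = 8.85 m/s

Energy: mgh = ½mv² + W_f, with h = L sinθ and W_f = μ_k (mg cosθ) L
mgh = mgL sinθ = (0.260)(10)(9.74)sin33.0° = 13.792 J
W_f = μ_k mg cosθ · L = (0.17)(0.260)(10)cos33.0°·9.74 = 3.611 J
½mv² = 13.792 − 3.611 = 10.182 J
v = √(2 × 10.182/0.260) = 8.850 m/s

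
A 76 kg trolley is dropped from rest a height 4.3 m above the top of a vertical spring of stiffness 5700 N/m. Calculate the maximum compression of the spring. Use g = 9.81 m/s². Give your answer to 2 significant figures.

Let x be the compression. The total drop is H + x, and the trolley is instantaneously at rest at max compression, so energy conservation gives:
mg(H + x) = ½kx²
½(5700)x² − (76)(9.81)x − (76)(9.81)(4.3) = 0
2850x² − 745.6x − 3206 = 0
x = [745.6 + √(555860 + 3.6547e+07)]/(2 × 2850) = 1.199 m

x = 1.2 m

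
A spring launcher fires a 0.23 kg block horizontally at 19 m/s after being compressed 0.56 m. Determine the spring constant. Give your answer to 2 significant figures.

½kx² = ½mv²
k = mv²/x² = (0.23)(19)²/(0.56)² = 264.8 N/m

k = 260 N/m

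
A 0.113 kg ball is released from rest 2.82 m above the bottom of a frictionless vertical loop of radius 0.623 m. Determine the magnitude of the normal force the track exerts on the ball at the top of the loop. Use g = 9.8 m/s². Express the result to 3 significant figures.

N = 4.49 N

Energy from release to top (height 2r): mgh = ½mv_top² + mg(2r)
v_top² = 2g(h − 2r) = 2(9.8)(2.82 − 1.246) = 30.850 m²/s²
At the top, both N and weight point toward the centre: N + mg = mv_top²/r
N = m(v_top²/r − g) = 0.113(30.850/0.623 − 9.8) = 4.488 N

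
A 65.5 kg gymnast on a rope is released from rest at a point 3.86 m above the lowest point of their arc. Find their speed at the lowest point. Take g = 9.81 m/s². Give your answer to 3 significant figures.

Energy conservation between the two points: mgh = ½mv²
The mass cancels from both sides.
v = √(2gh) = √(2 × 9.81 × 3.86) = √75.733 = 8.702 m/s

v = 8.70 m/s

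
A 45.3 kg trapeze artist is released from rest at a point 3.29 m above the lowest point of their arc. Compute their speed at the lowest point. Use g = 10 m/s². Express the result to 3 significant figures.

v = 8.11 m/s

By conservation of mechanical energy, mgh = ½mv²
v = √(2gh) = √(2 × 10 × 3.29) = √65.800 = 8.112 m/s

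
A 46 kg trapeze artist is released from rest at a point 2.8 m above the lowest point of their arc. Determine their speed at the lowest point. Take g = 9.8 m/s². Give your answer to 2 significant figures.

Equating total energy at the two states: mgh = ½mv²
v = √(2gh) = √(2 × 9.8 × 2.8) = √54.880 = 7.408 m/s

v = 7.4 m/s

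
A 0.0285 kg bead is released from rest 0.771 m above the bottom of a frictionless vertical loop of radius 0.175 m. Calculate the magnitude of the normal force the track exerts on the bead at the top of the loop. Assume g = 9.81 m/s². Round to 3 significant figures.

N = 1.07 N

Energy from release to top (height 2r): mgh = ½mv_top² + mg(2r)
v_top² = 2g(h − 2r) = 2(9.81)(0.771 − 0.3500) = 8.2600 m²/s²
At the top, both N and weight point toward the centre: N + mg = mv_top²/r
N = m(v_top²/r − g) = 0.0285(8.2600/0.175 − 9.81) = 1.066 N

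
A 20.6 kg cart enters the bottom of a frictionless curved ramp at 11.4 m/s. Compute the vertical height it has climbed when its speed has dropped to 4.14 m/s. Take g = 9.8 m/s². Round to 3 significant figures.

h = 5.76 m

Energy balance between the two points: ½mv₁² = ½mv₂² + mgh
h = (v₁² − v₂²)/(2g) = (11.4² − 4.14²)/(2 × 9.8) = 5.756 m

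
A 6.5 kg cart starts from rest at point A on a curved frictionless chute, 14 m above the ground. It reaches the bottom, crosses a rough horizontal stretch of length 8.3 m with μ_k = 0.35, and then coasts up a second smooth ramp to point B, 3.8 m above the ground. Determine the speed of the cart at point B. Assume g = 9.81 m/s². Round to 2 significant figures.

v = 12 m/s

Energy at A: mgh₁ = (6.5)(9.81)(14) = 892.71 J
Friction loss: W_f = μ_k mg d = 185.2 J
At B: ½mv² + mgh₂ = mgh₁ − W_f
½mv² = 892.71 − 185.2 − 242.31 = 465.17 J
v = √(2 × 465.17/6.5) = 11.96 m/s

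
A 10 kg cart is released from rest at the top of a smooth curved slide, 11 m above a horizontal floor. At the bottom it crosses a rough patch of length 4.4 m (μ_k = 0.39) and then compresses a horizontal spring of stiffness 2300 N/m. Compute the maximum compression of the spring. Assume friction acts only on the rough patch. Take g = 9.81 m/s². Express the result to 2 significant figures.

Initial energy: E₁ = mgh = (10)(9.81)(11) = 1079.1 J
Friction removes W_f = μ_k mg d = (0.39)(10)(9.81)(4.4) = 168.3 J
Energy reaching the spring: E = 1079.1 − 168.3 = 910.76 J
At max compression ½kx² = E ⇒ x = √(2E/k) = √(2 × 910.76/2300) = 0.8899 m

x = 0.89 m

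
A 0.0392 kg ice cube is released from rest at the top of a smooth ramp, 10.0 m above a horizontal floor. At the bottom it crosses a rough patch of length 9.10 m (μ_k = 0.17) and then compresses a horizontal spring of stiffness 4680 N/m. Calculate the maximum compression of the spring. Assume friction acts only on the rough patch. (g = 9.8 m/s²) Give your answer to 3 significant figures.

Initial energy: E₁ = mgh = (0.0392)(9.8)(10.0) = 3.8416 J
Friction removes W_f = μ_k mg d = (0.17)(0.0392)(9.8)(9.10) = 0.5943 J
Energy reaching the spring: E = 3.8416 − 0.5943 = 3.2473 J
At max compression ½kx² = E ⇒ x = √(2E/k) = √(2 × 3.2473/4680) = 0.03725 m

x = 0.0373 m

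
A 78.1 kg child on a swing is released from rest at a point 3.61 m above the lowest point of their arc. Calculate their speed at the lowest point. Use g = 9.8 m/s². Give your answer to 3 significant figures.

By conservation of mechanical energy, mgh = ½mv²
v = √(2gh) = √(2 × 9.8 × 3.61) = √70.756 = 8.412 m/s

v = 8.41 m/s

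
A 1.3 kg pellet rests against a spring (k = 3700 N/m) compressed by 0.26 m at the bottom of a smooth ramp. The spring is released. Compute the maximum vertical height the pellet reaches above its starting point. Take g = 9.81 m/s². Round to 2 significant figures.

h = 9.8 m

Energy conservation from release to the highest point: ½kx² = mgh
h = kx²/(2mg) = (3700)(0.26)²/(2 × 1.3 × 9.81) = 9.806 m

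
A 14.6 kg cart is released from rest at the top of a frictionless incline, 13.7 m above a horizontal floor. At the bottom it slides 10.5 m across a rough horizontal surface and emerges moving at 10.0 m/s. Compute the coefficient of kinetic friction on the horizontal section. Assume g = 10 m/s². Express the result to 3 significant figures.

Energy at the top = energy at the end + work done against friction:
mgh = ½mv² + μ_k m g d
mgh = 2000.2 J; ½mv² = 730.00 J
W_f = 2000.2 − 730.00 = 1270 J
μ_k = W_f/(mg·d) = 1270/(146.0 × 10.5) = 0.8286

μ_k = 0.829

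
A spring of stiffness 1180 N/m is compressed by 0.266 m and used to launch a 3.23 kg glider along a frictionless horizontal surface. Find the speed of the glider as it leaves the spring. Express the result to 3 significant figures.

v = 5.08 m/s

The glider leaves the spring when the spring is at natural length, so ½kx² = ½mv²
v = x√(k/m) = 0.266 × √(1180/3.23) = 5.084 m/s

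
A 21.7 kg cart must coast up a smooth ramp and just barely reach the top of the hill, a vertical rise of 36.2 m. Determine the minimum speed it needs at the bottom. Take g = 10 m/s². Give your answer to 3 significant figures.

v = 26.9 m/s

At the top it is momentarily at rest, so all KE converts to PE: ½mv² = mgh
v = √(2gh) = √(2 × 10 × 36.2) = 26.91 m/s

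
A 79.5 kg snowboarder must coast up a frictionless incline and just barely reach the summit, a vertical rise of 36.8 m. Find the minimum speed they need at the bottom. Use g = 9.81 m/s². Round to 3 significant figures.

v = 26.9 m/s

At the top they are momentarily at rest, so all KE converts to PE: ½mv² = mgh
v = √(2gh) = √(2 × 9.81 × 36.8) = 26.87 m/s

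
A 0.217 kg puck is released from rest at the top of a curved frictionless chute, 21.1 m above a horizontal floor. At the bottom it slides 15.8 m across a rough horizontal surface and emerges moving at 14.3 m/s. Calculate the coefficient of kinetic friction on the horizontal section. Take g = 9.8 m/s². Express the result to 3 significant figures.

Energy at the top = energy at the end + work done against friction:
mgh = ½mv² + μ_k m g d
mgh = 44.871 J; ½mv² = 22.187 J
W_f = 44.871 − 22.187 = 22.68 J
μ_k = W_f/(mg·d) = 22.68/(2.127 × 15.8) = 0.6751

μ_k = 0.675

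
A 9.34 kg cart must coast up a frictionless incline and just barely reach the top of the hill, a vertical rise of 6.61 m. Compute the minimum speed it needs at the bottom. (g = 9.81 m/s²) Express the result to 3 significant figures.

At the top it is momentarily at rest, so all KE converts to PE: ½mv² = mgh
v = √(2gh) = √(2 × 9.81 × 6.61) = 11.39 m/s

v = 11.4 m/s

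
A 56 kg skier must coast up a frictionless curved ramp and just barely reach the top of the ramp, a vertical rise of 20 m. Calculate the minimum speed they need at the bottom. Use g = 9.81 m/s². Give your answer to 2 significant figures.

v = 20 m/s

At the top they are momentarily at rest, so all KE converts to PE: ½mv² = mgh
v = √(2gh) = √(2 × 9.81 × 20) = 19.81 m/s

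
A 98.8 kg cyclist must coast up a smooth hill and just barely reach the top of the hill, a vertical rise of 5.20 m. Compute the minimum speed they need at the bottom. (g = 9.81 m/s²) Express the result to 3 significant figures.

v = 10.1 m/s

At the top they are momentarily at rest, so all KE converts to PE: ½mv² = mgh
v = √(2gh) = √(2 × 9.81 × 5.20) = 10.10 m/s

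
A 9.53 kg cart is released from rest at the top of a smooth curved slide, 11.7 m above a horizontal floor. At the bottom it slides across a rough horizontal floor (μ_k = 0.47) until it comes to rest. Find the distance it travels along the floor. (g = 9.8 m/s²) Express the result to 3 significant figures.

d = 24.9 m

Energy at the top = energy at the end + work done against friction:
At rest all PE has been dissipated by friction: mgh = μ_k m g d
d = h/μ_k = 11.7/0.47 = 24.89 m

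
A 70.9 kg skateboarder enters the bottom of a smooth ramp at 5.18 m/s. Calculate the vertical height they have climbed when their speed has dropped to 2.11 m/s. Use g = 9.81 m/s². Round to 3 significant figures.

Energy balance between the two points: ½mv₁² = ½mv₂² + mgh
h = (v₁² − v₂²)/(2g) = (5.18² − 2.11²)/(2 × 9.81) = 1.141 m

h = 1.14 m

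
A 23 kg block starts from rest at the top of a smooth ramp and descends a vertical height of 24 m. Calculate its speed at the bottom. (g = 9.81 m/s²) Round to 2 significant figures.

v = 22 m/s

Mechanical energy is conserved (no friction): mgh = ½mv²
v = √(2gh) = √(2 × 9.81 × 24) = √470.88 = 21.70 m/s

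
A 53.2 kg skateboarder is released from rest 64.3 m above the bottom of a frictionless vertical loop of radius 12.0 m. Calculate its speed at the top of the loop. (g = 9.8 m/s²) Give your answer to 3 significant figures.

Energy conservation: mgh = ½mv_top² + mg(2r)
v_top² = 2g(h − 2r) = 2(9.8)(64.3 − 24.00) = 789.9
v_top = 28.10 m/s

v = 28.1 m/s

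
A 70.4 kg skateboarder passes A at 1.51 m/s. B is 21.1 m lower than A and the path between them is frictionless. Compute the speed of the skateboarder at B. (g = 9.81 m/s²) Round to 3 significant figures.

v = 20.4 m/s

Equating total energy at the two states: ½mv₀² + mgh = ½mv²
v² = v₀² + 2gh = (1.51)² + 2(9.81)(21.1) = 416.26
v = √416.26 = 20.40 m/s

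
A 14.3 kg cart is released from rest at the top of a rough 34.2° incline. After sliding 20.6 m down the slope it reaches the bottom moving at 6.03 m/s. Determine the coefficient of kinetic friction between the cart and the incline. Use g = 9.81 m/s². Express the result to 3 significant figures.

mgh = ½mv² + μ_k (mg cosθ) L, with h = L sinθ
mgL sinθ = 1624.3 J; ½mv² = 259.98 J
W_f = 1624.3 − 259.98 = 1364 J
μ_k = W_f/(mg cosθ · L) = 1364/(116.0 × 20.6) = 0.5708

μ_k = 0.571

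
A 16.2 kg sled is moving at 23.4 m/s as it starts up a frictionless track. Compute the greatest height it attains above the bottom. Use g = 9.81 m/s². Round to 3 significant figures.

h = 27.9 m

Setting KE at the bottom equal to PE gained: ½mv² = mgh
h = v²/(2g) = 23.4²/(2 × 9.81) = 27.91 m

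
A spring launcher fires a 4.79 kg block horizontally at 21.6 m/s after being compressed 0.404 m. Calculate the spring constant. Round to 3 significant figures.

k = 13700 N/m

Energy stored in the spring equals the launch KE: ½kx² = ½mv²
k = mv²/x² = (4.79)(21.6)²/(0.404)² = 13692 N/m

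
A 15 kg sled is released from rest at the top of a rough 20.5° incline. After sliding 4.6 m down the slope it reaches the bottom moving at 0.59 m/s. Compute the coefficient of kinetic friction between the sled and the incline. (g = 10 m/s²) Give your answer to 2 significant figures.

Energy balance down the incline: mg L sinθ − ½mv² = μ_k (mg cosθ) L
mgL sinθ = 241.64 J; ½mv² = 2.6107 J
W_f = 241.64 − 2.6107 = 239.0 J
μ_k = W_f/(mg cosθ · L) = 239.0/(140.5 × 4.6) = 0.3698

μ_k = 0.37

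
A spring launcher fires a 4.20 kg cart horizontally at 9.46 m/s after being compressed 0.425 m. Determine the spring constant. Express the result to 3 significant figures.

Energy stored in the spring equals the launch KE: ½kx² = ½mv²
k = mv²/x² = (4.20)(9.46)²/(0.425)² = 2081 N/m

k = 2080 N/m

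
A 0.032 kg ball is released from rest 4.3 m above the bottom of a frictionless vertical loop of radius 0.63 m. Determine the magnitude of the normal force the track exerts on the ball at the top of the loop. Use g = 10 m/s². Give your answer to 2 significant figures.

Energy from release to top (height 2r): mgh = ½mv_top² + mg(2r)
v_top² = 2g(h − 2r) = 2(10)(4.3 − 1.260) = 60.800 m²/s²
At the top, both N and weight point toward the centre: N + mg = mv_top²/r
N = m(v_top²/r − g) = 0.032(60.800/0.63 − 10) = 2.768 N

N = 2.8 N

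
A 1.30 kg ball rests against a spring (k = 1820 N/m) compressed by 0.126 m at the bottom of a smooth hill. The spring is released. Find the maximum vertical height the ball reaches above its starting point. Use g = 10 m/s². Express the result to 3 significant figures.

h = 1.11 m

Energy conservation from release to the highest point: ½kx² = mgh
h = kx²/(2mg) = (1820)(0.126)²/(2 × 1.30 × 10) = 1.111 m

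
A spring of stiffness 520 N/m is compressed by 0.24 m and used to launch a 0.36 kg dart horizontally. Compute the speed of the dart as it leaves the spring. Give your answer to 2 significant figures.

v = 9.1 m/s

Spring PE converts entirely to kinetic energy: ½kx² = ½mv²
v = x√(k/m) = 0.24 × √(520/0.36) = 9.121 m/s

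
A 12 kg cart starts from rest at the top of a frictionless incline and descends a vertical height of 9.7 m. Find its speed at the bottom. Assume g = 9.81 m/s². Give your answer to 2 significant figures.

Energy conservation between the two points: mgh = ½mv²
v = √(2gh) = √(2 × 9.81 × 9.7) = √190.31 = 13.80 m/s

v = 14 m/s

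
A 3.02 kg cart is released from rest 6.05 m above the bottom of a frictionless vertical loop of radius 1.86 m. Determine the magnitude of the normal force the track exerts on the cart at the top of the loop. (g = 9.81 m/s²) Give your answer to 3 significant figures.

N = 44.6 N

Energy from release to top (height 2r): mgh = ½mv_top² + mg(2r)
v_top² = 2g(h − 2r) = 2(9.81)(6.05 − 3.720) = 45.715 m²/s²
At the top, both N and weight point toward the centre: N + mg = mv_top²/r
N = m(v_top²/r − g) = 3.02(45.715/1.86 − 9.81) = 44.60 N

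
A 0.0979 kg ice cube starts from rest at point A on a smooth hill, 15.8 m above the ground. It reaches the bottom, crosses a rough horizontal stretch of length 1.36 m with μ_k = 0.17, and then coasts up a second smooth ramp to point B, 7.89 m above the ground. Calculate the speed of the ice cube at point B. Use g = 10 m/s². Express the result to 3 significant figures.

v = 12.4 m/s

Energy at A: mgh₁ = (0.0979)(10)(15.8) = 15.468 J
Friction loss: W_f = μ_k mg d = 0.2263 J
At B: ½mv² + mgh₂ = mgh₁ − W_f
½mv² = 15.468 − 0.2263 − 7.7243 = 7.5175 J
v = √(2 × 7.5175/0.0979) = 12.39 m/s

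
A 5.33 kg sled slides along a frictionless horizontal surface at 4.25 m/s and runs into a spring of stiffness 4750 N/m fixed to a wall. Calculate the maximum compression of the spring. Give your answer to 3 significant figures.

All KE is stored as spring PE at maximum compression: ½mv² = ½kx²
x = v√(m/k) = 4.25 × √(5.33/4750) = 0.1424 m

x = 0.142 m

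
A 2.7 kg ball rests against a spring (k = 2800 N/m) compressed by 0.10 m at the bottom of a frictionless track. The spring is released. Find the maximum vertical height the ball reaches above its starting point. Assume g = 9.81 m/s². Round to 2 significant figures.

Energy conservation from release to the highest point: ½kx² = mgh
h = kx²/(2mg) = (2800)(0.10)²/(2 × 2.7 × 9.81) = 0.5286 m

h = 0.53 m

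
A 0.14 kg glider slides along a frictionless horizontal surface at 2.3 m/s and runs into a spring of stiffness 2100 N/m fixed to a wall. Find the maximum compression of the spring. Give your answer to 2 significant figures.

x = 0.019 m

All KE is stored as spring PE at maximum compression: ½mv² = ½kx²
x = v√(m/k) = 2.3 × √(0.14/2100) = 0.01878 m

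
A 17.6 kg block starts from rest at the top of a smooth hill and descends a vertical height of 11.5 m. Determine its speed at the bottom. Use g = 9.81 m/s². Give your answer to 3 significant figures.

v = 15.0 m/s

Equating total energy at the two states: mgh = ½mv²
v = √(2gh) = √(2 × 9.81 × 11.5) = √225.63 = 15.02 m/s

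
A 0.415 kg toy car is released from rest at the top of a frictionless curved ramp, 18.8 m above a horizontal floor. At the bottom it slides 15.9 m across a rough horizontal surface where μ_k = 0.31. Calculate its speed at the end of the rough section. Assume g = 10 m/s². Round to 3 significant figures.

Applying the work–energy principle:
mgh = ½mv² + μ_k m g d
W_f = μ_k mg d = (0.31)(0.415)(10)(15.9) = 20.46 J
½mv² = mgh − W_f = 78.020 − 20.46 = 57.565 J
v = √(2 × 57.565/0.415) = 16.66 m/s

v = 16.7 m/s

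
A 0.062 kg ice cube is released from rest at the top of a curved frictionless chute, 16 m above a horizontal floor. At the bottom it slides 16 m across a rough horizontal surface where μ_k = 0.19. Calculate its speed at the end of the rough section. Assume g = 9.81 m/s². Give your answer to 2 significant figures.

Applying the work–energy principle:
mgh = ½mv² + μ_k m g d
W_f = μ_k mg d = (0.19)(0.062)(9.81)(16) = 1.849 J
½mv² = mgh − W_f = 9.7315 − 1.849 = 7.8825 J
v = √(2 × 7.8825/0.062) = 15.95 m/s

v = 16 m/s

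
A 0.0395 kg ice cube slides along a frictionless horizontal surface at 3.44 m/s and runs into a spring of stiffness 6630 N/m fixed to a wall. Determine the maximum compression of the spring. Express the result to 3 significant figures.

x = 0.00840 m

At max compression the cube is momentarily at rest: ½mv² = ½kx²
x = v√(m/k) = 3.44 × √(0.0395/6630) = 0.008397 m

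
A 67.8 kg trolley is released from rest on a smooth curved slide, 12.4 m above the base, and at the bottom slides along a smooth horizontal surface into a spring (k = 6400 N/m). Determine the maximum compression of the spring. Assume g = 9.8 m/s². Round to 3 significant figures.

Energy conservation (no friction) from release to max compression: mgh = ½kx²
x = √(2mgh/k) = √(2 × 67.8 × 9.8 × 12.4 / 6400) = 1.605 m

x = 1.60 m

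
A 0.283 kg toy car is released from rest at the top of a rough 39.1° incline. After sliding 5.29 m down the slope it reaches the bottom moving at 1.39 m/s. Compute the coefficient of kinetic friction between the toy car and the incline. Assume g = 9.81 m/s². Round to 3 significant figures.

The energy dissipated by friction is the PE lost minus the KE gained:
mgL sinθ = 9.2623 J; ½mv² = 0.27339 J
W_f = 9.2623 − 0.27339 = 8.989 J
μ_k = W_f/(mg cosθ · L) = 8.989/(2.154 × 5.29) = 0.7887

μ_k = 0.789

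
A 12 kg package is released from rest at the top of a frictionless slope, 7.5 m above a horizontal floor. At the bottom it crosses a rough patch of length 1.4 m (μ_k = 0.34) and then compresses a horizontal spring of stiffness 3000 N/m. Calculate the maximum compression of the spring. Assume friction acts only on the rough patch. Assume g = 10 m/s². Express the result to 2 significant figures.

Initial energy: E₁ = mgh = (12)(10)(7.5) = 900.00 J
Friction removes W_f = μ_k mg d = (0.34)(12)(10)(1.4) = 57.12 J
Energy reaching the spring: E = 900.00 − 57.12 = 842.88 J
At max compression ½kx² = E ⇒ x = √(2E/k) = √(2 × 842.88/3000) = 0.7496 m

x = 0.75 m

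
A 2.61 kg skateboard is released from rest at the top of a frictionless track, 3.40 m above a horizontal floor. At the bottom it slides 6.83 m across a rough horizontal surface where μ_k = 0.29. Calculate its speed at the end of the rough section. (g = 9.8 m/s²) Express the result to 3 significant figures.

Energy at the top = energy at the end + work done against friction:
mgh = ½mv² + μ_k m g d
W_f = μ_k mg d = (0.29)(2.61)(9.8)(6.83) = 50.66 J
½mv² = mgh − W_f = 86.965 − 50.66 = 36.303 J
v = √(2 × 36.303/2.61) = 5.274 m/s

v = 5.27 m/s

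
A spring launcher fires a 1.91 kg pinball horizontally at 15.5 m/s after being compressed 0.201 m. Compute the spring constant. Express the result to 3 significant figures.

k = 11400 N/m

½kx² = ½mv²
k = mv²/x² = (1.91)(15.5)²/(0.201)² = 11358 N/m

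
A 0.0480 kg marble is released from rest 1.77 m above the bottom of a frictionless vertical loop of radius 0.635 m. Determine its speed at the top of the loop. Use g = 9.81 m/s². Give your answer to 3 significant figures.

v = 3.13 m/s

Energy conservation: mgh = ½mv_top² + mg(2r)
v_top² = 2g(h − 2r) = 2(9.81)(1.77 − 1.270) = 9.810
v_top = 3.132 m/s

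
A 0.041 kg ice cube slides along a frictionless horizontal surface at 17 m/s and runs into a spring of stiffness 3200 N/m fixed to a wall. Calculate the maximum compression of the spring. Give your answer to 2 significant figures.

x = 0.061 m

Conservation of energy between contact and max compression: ½mv² = ½kx²
x = v√(m/k) = 17 × √(0.041/3200) = 0.06085 m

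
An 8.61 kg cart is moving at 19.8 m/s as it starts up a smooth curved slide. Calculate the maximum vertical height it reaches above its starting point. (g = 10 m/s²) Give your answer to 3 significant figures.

h = 19.6 m

By energy conservation, ½mv² = mgh
h = v²/(2g) = 19.8²/(2 × 10) = 19.60 m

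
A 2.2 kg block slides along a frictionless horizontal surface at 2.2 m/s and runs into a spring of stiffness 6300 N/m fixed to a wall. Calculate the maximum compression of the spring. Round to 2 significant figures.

x = 0.041 m

All KE is stored as spring PE at maximum compression: ½mv² = ½kx²
x = v√(m/k) = 2.2 × √(2.2/6300) = 0.04111 m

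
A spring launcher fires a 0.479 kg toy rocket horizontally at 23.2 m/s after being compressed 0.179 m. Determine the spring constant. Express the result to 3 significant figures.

k = 8050 N/m

Energy stored in the spring equals the launch KE: ½kx² = ½mv²
k = mv²/x² = (0.479)(23.2)²/(0.179)² = 8046 N/m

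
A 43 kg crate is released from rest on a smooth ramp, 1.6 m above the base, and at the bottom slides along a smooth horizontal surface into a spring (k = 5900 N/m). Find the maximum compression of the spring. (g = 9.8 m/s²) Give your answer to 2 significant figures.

At max compression the crate is momentarily at rest: mgh = ½kx²
x = √(2mgh/k) = √(2 × 43 × 9.8 × 1.6 / 5900) = 0.4781 m

x = 0.48 m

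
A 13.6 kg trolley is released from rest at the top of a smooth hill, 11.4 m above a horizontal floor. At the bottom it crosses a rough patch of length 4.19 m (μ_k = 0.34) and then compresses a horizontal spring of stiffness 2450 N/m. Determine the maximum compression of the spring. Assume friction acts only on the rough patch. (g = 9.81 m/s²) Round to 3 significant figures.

Initial energy: E₁ = mgh = (13.6)(9.81)(11.4) = 1520.9 J
Friction removes W_f = μ_k mg d = (0.34)(13.6)(9.81)(4.19) = 190.1 J
Energy reaching the spring: E = 1520.9 − 190.1 = 1330.9 J
At max compression ½kx² = E ⇒ x = √(2E/k) = √(2 × 1330.9/2450) = 1.042 m

x = 1.04 m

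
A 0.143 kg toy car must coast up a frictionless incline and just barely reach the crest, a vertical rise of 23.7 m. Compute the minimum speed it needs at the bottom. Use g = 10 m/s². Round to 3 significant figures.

v = 21.8 m/s

At the top it is momentarily at rest, so all KE converts to PE: ½mv² = mgh
v = √(2gh) = √(2 × 10 × 23.7) = 21.77 m/s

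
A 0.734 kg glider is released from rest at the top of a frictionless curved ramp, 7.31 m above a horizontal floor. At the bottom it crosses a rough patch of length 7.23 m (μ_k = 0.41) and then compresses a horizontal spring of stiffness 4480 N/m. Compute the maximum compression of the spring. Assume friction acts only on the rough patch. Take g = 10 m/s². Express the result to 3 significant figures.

x = 0.119 m

Initial energy: E₁ = mgh = (0.734)(10)(7.31) = 53.655 J
Friction removes W_f = μ_k mg d = (0.41)(0.734)(10)(7.23) = 21.76 J
Energy reaching the spring: E = 53.655 − 21.76 = 31.897 J
At max compression ½kx² = E ⇒ x = √(2E/k) = √(2 × 31.897/4480) = 0.1193 m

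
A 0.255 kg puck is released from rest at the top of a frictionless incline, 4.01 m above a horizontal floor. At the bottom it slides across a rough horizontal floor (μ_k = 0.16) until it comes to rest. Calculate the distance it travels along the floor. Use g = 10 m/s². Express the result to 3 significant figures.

d = 25.1 m

Applying the work–energy principle:
At rest all PE has been dissipated by friction: mgh = μ_k m g d
d = h/μ_k = 4.01/0.16 = 25.06 m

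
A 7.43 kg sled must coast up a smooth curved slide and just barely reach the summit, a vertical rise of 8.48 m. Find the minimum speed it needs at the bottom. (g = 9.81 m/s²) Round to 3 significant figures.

v = 12.9 m/s

At the top it is momentarily at rest, so all KE converts to PE: ½mv² = mgh
v = √(2gh) = √(2 × 9.81 × 8.48) = 12.90 m/s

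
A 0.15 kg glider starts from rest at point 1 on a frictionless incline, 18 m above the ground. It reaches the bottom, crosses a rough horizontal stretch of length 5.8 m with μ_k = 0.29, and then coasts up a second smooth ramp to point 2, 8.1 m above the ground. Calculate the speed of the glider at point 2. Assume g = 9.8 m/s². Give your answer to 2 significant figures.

v = 13 m/s

Energy at 1: mgh₁ = (0.15)(9.8)(18) = 26.460 J
Friction loss: W_f = μ_k mg d = 2.473 J
At 2: ½mv² + mgh₂ = mgh₁ − W_f
½mv² = 26.460 − 2.473 − 11.907 = 12.080 J
v = √(2 × 12.080/0.15) = 12.69 m/s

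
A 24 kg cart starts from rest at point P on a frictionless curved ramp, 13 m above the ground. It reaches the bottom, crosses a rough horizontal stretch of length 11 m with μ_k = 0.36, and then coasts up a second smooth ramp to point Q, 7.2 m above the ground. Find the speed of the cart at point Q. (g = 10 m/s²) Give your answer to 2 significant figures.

Energy at P: mgh₁ = (24)(10)(13) = 3120.0 J
Friction loss: W_f = μ_k mg d = 950.4 J
At Q: ½mv² + mgh₂ = mgh₁ − W_f
½mv² = 3120.0 − 950.4 − 1728.0 = 441.60 J
v = √(2 × 441.60/24) = 6.066 m/s

v = 6.1 m/s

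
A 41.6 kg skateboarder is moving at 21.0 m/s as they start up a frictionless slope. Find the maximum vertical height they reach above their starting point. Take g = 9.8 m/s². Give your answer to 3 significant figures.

Setting KE at the bottom equal to PE gained: ½mv² = mgh
h = v²/(2g) = 21.0²/(2 × 9.8) = 22.50 m

h = 22.5 m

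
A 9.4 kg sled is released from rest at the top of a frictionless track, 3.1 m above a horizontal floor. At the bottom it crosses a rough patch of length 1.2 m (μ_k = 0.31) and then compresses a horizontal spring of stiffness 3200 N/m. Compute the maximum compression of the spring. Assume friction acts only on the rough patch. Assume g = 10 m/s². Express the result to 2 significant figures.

Initial energy: E₁ = mgh = (9.4)(10)(3.1) = 291.40 J
Friction removes W_f = μ_k mg d = (0.31)(9.4)(10)(1.2) = 34.97 J
Energy reaching the spring: E = 291.40 − 34.97 = 256.43 J
At max compression ½kx² = E ⇒ x = √(2E/k) = √(2 × 256.43/3200) = 0.4003 m

x = 0.40 m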